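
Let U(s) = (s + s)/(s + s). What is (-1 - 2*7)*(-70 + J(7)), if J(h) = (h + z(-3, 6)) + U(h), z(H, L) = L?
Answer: 840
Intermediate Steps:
U(s) = 1 (U(s) = (2*s)/((2*s)) = (2*s)*(1/(2*s)) = 1)
J(h) = 7 + h (J(h) = (h + 6) + 1 = (6 + h) + 1 = 7 + h)
(-1 - 2*7)*(-70 + J(7)) = (-1 - 2*7)*(-70 + (7 + 7)) = (-1 - 14)*(-70 + 14) = -15*(-56) = 840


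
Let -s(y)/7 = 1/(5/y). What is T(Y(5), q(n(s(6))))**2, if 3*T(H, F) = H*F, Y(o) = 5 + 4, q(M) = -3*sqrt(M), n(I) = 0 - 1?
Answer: -81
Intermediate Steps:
s(y) = -7*y/5
n(I) = -1
Y(o) = 9
T(H, F) = F*H/3 (T(H, F) = (H*F)/3 = (F*H)/3 = F*H/3)
T(Y(5), q(n(s(6))))**2 = ((1/3)*(-3*I)*9)**2 = (-9*I)**2 = -81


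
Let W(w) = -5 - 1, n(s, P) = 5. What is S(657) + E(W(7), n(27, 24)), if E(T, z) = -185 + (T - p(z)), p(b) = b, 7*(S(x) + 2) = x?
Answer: -729/7 ≈ -104.14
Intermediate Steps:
S(x) = -2 + x/7
W(w) = -6
E(T, z) = -185 + T - z (E(T, z) = -185 + (T - z) = -185 + T - z)
S(657) + E(W(7), n(27, 24)) = (-2 + (⅐)*657) + (-185 - 6 - 1*5) = (-2 + 657/7) + (-185 - 6 - 5) = 643/7 - 196 = -729/7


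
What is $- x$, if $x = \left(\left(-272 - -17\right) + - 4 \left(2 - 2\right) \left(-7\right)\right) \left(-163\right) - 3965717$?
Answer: $3924152$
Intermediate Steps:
$x = -3924152$ ($x = \left(\left(-272 + 17\right) + - 4 \left(2 - 2\right) \left(-7\right)\right) \left(-163\right) - 3965717 = \left(-255 + \left(-4\right) 0 \left(-7\right)\right) \left(-163\right) - 3965717 = \left(-255 + 0 \left(-7\right)\right) \left(-163\right) - 3965717 = \left(-255 + 0\right) \left(-163\right) - 3965717 = \left(-255\right) \left(-163\right) - 3965717 = 41565 - 3965717 = -3924152$)
$- x = \left(-1\right) \left(-3924152\right) = 3924152$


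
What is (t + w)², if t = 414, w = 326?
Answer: 547600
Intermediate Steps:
(t + w)² = (414 + 326)² = 740² = 547600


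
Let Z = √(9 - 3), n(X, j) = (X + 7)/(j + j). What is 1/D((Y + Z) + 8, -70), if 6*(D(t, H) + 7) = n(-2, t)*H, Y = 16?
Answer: -4824/39683 - 30*√6/39683 ≈ -0.12342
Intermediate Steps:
n(X, j) = (7 + X)/(2*j) (n(X, j) = (7 + X)/((2*j)) = (7 + X)*(1/(2*j)) = (7 + X)/(2*j))
Z = √6 ≈ 2.4495
D(t, H) = -7 + 5*H/(12*t) (D(t, H) = -7 + (((7 - 2)/(2*t))*H)/6 = -7 + (((½)*5/t)*H)/6 = -7 + ((5/(2*t))*H)/6 = -7 + (5*H/(2*t))/6 = -7 + 5*H/(12*t))
1/D((Y + Z) + 8, -70) = 1/(-7 + (5/12)*(-70)/((16 + √6) + 8)) = 1/(-7 + (5/12)*(-70)/(24 + √6)) = 1/(-7 - 175/(6*(24 + √6)))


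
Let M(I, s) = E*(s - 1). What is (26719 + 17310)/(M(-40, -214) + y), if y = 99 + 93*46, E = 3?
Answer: 44029/3732 ≈ 11.798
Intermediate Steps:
M(I, s) = -3 + 3*s (M(I, s) = 3*(s - 1) = 3*(-1 + s) = -3 + 3*s)
y = 4377 (y = 99 + 4278 = 4377)
(26719 + 17310)/(M(-40, -214) + y) = (26719 + 17310)/((-3 + 3*(-214)) + 4377) = 44029/((-3 - 642) + 4377) = 44029/(-645 + 4377) = 44029/3732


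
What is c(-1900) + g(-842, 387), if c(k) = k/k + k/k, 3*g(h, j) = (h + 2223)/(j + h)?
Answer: 1349/1365 ≈ 0.98828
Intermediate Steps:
g(h, j) = (2223 + h)/(3*(h + j)) (g(h, j) = ((h + 2223)/(j + h))/3 = ((2223 + h)/(h + j))/3 = (2223 + h)/(3*(h + j)))
c(k) = 2 (c(k) = 1 + 1 = 2)
c(-1900) + g(-842, 387) = 2 + (741 + (1/3)*(-842))/(-842 + 387) = 2 + (741 - 842/3)/(-455) = 2 - 1/455*1381/3 = 2 - 1381/1365 = 1349/1365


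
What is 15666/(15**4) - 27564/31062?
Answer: -50489456/87361875 ≈ -0.57793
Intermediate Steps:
15666/(15**4) - 27564/31062 = 15666/50625 - 27564*1/31062 = 15666*(1/50625) - 4594/5177 = 5222/16875 - 4594/5177 = -50489456/87361875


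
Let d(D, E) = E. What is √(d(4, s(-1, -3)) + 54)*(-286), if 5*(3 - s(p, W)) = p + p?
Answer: -286*√1435/5 ≈ -2166.8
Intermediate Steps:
s(p, W) = 3 - 2*p/5 (s(p, W) = 3 - (p + p)/5 = 3 - 2*p/5)
√(d(4, s(-1, -3)) + 54)*(-286) = √((3 - ⅖*(-1)) + 54)*(-286) = √((3 + ⅖) + 54)*(-286) = √(17/5 + 54)*(-286) = √(287/5)*(-286) = (√1435/5)*(-286) = -286*√1435/5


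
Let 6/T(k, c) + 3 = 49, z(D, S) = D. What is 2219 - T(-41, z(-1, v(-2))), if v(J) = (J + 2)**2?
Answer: 51034/23 ≈ 2218.9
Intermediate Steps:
v(J) = (2 + J)**2
T(k, c) = 3/23 (T(k, c) = 6/(-3 + 49) = 6/46 = 6*(1/46) = 3/23)
2219 - T(-41, z(-1, v(-2))) = 2219 - 1*3/23 = 2219 - 3/23 = 51034/23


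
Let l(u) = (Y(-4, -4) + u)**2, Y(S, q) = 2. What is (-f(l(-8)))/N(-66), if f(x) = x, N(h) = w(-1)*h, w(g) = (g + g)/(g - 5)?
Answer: 18/11 ≈ 1.6364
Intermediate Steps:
w(g) = 2*g/(-5 + g) (w(g) = (2*g)/(-5 + g) = 2*g/(-5 + g))
N(h) = h/3 (N(h) = (2*(-1)/(-5 - 1))*h = (2*(-1)/(-6))*h = (2*(-1)*(-1/6))*h = h/3)
l(u) = (2 + u)**2
(-f(l(-8)))/N(-66) = (-(2 - 8)**2)/(((1/3)*(-66))) = -1*(-6)**2/(-22) = -1*36*(-1/22) = -36*(-1/22) = 18/11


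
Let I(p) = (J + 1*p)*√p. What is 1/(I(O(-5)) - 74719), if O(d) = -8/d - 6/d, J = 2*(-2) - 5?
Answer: -9339875/697866106671 + 155*√70/697866106671 ≈ -1.3382e-5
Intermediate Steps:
J = -9 (J = -4 - 5 = -9)
O(d) = -14/d
I(p) = √p*(-9 + p) (I(p) = (-9 + 1*p)*√p = (-9 + p)*√p = √p*(-9 + p))
1/(I(O(-5)) - 74719) = 1/(√(-14/(-5))*(-9 - 14/(-5)) - 74719) = 1/(√(-14*(-⅕))*(-9 - 14*(-⅕)) - 74719) = 1/(√(14/5)*(-9 + 14/5) - 74719) = 1/((√70/5)*(-31/5) - 74719) = 1/(-31*√70/25 - 74719) = 1/(-74719 - 31*√70/25)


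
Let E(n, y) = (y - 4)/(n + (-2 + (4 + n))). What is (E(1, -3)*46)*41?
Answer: -6601/2 ≈ -3300.5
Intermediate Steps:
E(n, y) = (-4 + y)/(2 + 2*n) (E(n, y) = (-4 + y)/(n + (2 + n)) = (-4 + y)/(2 + 2*n))
(E(1, -3)*46)*41 = (((-4 - 3)/(2*(1 + 1)))*46)*41 = (((½)*(-7)/2)*46)*41 = (((½)*(½)*(-7))*46)*41 = -7/4*46*41 = -161/2*41 = -6601/2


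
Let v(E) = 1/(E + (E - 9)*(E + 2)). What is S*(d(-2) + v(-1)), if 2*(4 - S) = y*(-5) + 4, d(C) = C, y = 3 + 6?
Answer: -1127/22 ≈ -51.227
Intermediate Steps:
v(E) = 1/(E + (-9 + E)*(2 + E))
y = 9
S = 49/2 (S = 4 - (9*(-5) + 4)/2 = 4 - (-45 + 4)/2 = 4 - 1/2*(-41) = 4 + 41/2 = 49/2 ≈ 24.500)
S*(d(-2) + v(-1)) = 49*(-2 + 1/(-18 + (-1)**2 - 6*(-1)))/2 = 49*(-2 + 1/(-18 + 1 + 6))/2 = 49*(-2 + 1/(-11))/2 = 49*(-2 - 1/11)/2 = (49/2)*(-23/11) = -1127/22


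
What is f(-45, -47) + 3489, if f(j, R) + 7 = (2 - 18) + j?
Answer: 3421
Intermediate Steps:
f(j, R) = -23 + j (f(j, R) = -7 + ((2 - 18) + j) = -7 + (-16 + j) = -23 + j)
f(-45, -47) + 3489 = (-23 - 45) + 3489 = -68 + 3489 = 3421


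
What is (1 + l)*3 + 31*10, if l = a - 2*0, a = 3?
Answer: 322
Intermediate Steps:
l = 3 (l = 3 - 2*0 = 3 + 0 = 3)
(1 + l)*3 + 31*10 = (1 + 3)*3 + 31*10 = 4*3 + 310 = 12 + 310 = 322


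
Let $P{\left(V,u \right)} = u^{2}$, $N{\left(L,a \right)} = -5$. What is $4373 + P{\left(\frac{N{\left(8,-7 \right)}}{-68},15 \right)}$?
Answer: $4598$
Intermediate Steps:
$4373 + P{\left(\frac{N{\left(8,-7 \right)}}{-68},15 \right)} = 4373 + 15^{2} = 4373 + 225 = 4598$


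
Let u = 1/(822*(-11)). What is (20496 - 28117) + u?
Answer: -68909083/9042 ≈ -7621.0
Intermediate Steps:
u = -1/9042 (u = 1/(-9042) = -1/9042 ≈ -0.00011060)
(20496 - 28117) + u = (20496 - 28117) - 1/9042 = -7621 - 1/9042 = -68909083/9042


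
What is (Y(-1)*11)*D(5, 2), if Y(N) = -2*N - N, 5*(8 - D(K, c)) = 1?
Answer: 1287/5 ≈ 257.40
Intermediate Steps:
D(K, c) = 39/5 (D(K, c) = 8 - ⅕*1 = 8 - ⅕ = 39/5)
Y(N) = -3*N
(Y(-1)*11)*D(5, 2) = (-3*(-1)*11)*(39/5) = (3*11)*(39/5) = 33*(39/5) = 1287/5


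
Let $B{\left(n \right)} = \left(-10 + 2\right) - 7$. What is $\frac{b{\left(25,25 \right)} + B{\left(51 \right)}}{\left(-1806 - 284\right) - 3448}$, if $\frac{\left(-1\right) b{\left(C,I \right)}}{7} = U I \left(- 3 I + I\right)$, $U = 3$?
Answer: $- \frac{8745}{1846} \approx -4.7373$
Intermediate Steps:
$b{\left(C,I \right)} = 42 I^{2}$ ($b{\left(C,I \right)} = - 7 \cdot 3 I \left(- 3 I + I\right) = - 7 \cdot 3 I \left(- 2 I\right) = - 7 \left(- 6 I^{2}\right) = 42 I^{2}$)
$B{\left(n \right)} = -15$ ($B{\left(n \right)} = -8 - 7 = -15$)
$\frac{b{\left(25,25 \right)} + B{\left(51 \right)}}{\left(-1806 - 284\right) - 3448} = \frac{42 \cdot 25^{2} - 15}{\left(-1806 - 284\right) - 3448} = \frac{42 \cdot 625 - 15}{\left(-1806 - 284\right) - 3448} = \frac{26250 - 15}{-2090 - 3448} = \frac{26235}{-5538} = 26235 \left(- \frac{1}{5538}\right) = - \frac{8745}{1846}$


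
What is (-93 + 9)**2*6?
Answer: 42336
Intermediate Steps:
(-93 + 9)**2*6 = (-84)**2*6 = 7056*6 = 42336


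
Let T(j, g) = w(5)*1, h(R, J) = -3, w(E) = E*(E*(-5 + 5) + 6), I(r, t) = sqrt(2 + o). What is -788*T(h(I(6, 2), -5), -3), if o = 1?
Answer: -23640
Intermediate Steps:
I(r, t) = sqrt(3) (I(r, t) = sqrt(2 + 1) = sqrt(3))
w(E) = 6*E (w(E) = E*(E*0 + 6) = E*(0 + 6) = E*6 = 6*E)
T(j, g) = 30 (T(j, g) = (6*5)*1 = 30*1 = 30)
-788*T(h(I(6, 2), -5), -3) = -788*30 = -23640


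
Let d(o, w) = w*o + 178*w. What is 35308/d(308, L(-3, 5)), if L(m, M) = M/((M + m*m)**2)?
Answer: 3460184/1215 ≈ 2847.9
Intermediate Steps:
L(m, M) = M/(M + m**2)**2 (L(m, M) = M/((M + m**2)**2) = M/(M + m**2)**2)
d(o, w) = 178*w + o*w (d(o, w) = o*w + 178*w = 178*w + o*w)
35308/d(308, L(-3, 5)) = 35308/(((5/(5 + (-3)**2)**2)*(178 + 308))) = 35308/(((5/(5 + 9)**2)*486)) = 35308/(((5/14**2)*486)) = 35308/(((5*(1/196))*486)) = 35308/(((5/196)*486)) = 35308/(1215/98) = 35308*(98/1215) = 3460184/1215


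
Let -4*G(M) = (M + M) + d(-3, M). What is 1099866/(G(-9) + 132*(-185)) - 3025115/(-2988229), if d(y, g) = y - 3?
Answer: -535466053284/12159103801 ≈ -44.038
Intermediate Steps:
d(y, g) = -3 + y
G(M) = 3/2 - M/2 (G(M) = -((M + M) + (-3 - 3))/4 = -(2*M - 6)/4 = -(-6 + 2*M)/4 = 3/2 - M/2)
1099866/(G(-9) + 132*(-185)) - 3025115/(-2988229) = 1099866/((3/2 - ½*(-9)) + 132*(-185)) - 3025115/(-2988229) = 1099866/((3/2 + 9/2) - 24420) - 3025115*(-1/2988229) = 1099866/(6 - 24420) + 3025115/2988229 = 1099866/(-24414) + 3025115/2988229 = 1099866*(-1/24414) + 3025115/2988229 = -183311/4069 + 3025115/2988229 = -535466053284/12159103801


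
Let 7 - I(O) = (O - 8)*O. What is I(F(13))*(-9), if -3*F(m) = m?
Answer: 418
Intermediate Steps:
F(m) = -m/3
I(O) = 7 - O*(-8 + O) (I(O) = 7 - (O - 8)*O = 7 - (-8 + O)*O = 7 - O*(-8 + O))
I(F(13))*(-9) = (7 - (-⅓*13)² + 8*(-⅓*13))*(-9) = (7 - (-13/3)² + 8*(-13/3))*(-9) = (7 - 1*169/9 - 104/3)*(-9) = (7 - 169/9 - 104/3)*(-9) = -418/9*(-9) = 418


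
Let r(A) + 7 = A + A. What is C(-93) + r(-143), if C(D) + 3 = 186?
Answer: -110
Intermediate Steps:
C(D) = 183 (C(D) = -3 + 186 = 183)
r(A) = -7 + 2*A (r(A) = -7 + (A + A) = -7 + 2*A)
C(-93) + r(-143) = 183 + (-7 + 2*(-143)) = 183 + (-7 - 286) = 183 - 293 = -110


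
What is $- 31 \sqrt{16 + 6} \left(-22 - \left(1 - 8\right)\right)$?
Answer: $465 \sqrt{22} \approx 2181.0$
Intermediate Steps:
$- 31 \sqrt{16 + 6} \left(-22 - \left(1 - 8\right)\right) = - 31 \sqrt{22} \left(-22 - \left(1 - 8\right)\right) = - 31 \sqrt{22} \left(-22 - -7\right) = - 31 \sqrt{22} \left(-22 + 7\right) = - 31 \sqrt{22} \left(-15\right) = 465 \sqrt{22}$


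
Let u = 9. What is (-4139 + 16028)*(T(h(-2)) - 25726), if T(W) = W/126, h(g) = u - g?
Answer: -4281975265/14 ≈ -3.0586e+8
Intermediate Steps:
h(g) = 9 - g
T(W) = W/126 (T(W) = W*(1/126) = W/126)
(-4139 + 16028)*(T(h(-2)) - 25726) = (-4139 + 16028)*((9 - 1*(-2))/126 - 25726) = 11889*((9 + 2)/126 - 25726) = 11889*((1/126)*11 - 25726) = 11889*(11/126 - 25726) = 11889*(-3241465/126) = -4281975265/14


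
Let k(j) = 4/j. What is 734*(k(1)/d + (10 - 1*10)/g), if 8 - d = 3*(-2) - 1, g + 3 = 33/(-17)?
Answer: 2936/15 ≈ 195.73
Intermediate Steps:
g = -84/17 (g = -3 + 33/(-17) = -3 + 33*(-1/17) = -3 - 33/17 = -84/17 ≈ -4.9412)
d = 15 (d = 8 - (3*(-2) - 1) = 8 - (-6 - 1) = 8 - 1*(-7) = 8 + 7 = 15)
734*(k(1)/d + (10 - 1*10)/g) = 734*((4/1)/15 + (10 - 1*10)/(-84/17)) = 734*((4*1)*(1/15) + (10 - 10)*(-17/84)) = 734*(4*(1/15) + 0*(-17/84)) = 734*(4/15 + 0) = 734*(4/15) = 2936/15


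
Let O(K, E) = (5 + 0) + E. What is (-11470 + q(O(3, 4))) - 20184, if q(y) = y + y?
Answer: -31636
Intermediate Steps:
O(K, E) = 5 + E
q(y) = 2*y
(-11470 + q(O(3, 4))) - 20184 = (-11470 + 2*(5 + 4)) - 20184 = (-11470 + 2*9) - 20184 = (-11470 + 18) - 20184 = -11452 - 20184 = -31636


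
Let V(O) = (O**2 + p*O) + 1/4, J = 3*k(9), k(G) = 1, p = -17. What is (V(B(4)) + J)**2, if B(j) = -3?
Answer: 64009/16 ≈ 4000.6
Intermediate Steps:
J = 3 (J = 3*1 = 3)
V(O) = 1/4 + O**2 - 17*O (V(O) = (O**2 - 17*O) + 1/4 = 1/4 + O**2 - 17*O)
(V(B(4)) + J)**2 = ((1/4 + (-3)**2 - 17*(-3)) + 3)**2 = ((1/4 + 9 + 51) + 3)**2 = (241/4 + 3)**2 = (253/4)**2 = 64009/16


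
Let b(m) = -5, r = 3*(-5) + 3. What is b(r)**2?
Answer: 25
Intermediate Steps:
r = -12 (r = -15 + 3 = -12)
b(r)**2 = (-5)**2 = 25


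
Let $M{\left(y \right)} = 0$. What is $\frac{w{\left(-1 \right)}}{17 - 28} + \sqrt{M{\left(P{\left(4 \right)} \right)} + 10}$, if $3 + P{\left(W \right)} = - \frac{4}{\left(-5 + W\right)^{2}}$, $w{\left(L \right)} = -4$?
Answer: $\frac{4}{11} + \sqrt{10} \approx 3.5259$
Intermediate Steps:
$P{\left(W \right)} = -3 - \frac{4}{\left(-5 + W\right)^{2}}$
$\frac{w{\left(-1 \right)}}{17 - 28} + \sqrt{M{\left(P{\left(4 \right)} \right)} + 10} = - \frac{4}{17 - 28} + \sqrt{0 + 10} = - \frac{4}{-11} + \sqrt{10} = \left(-4\right) \left(- \frac{1}{11}\right) + \sqrt{10} = \frac{4}{11} + \sqrt{10}$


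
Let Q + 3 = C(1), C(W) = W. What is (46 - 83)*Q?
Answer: 74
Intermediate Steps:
Q = -2 (Q = -3 + 1 = -2)
(46 - 83)*Q = (46 - 83)*(-2) = -37*(-2) = 74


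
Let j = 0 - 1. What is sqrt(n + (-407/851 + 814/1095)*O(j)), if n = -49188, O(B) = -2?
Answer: I*sqrt(31199508779790)/25185 ≈ 221.78*I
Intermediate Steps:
j = -1
sqrt(n + (-407/851 + 814/1095)*O(j)) = sqrt(-49188 + (-407/851 + 814/1095)*(-2)) = sqrt(-49188 + (-407*1/851 + 814*(1/1095))*(-2)) = sqrt(-49188 + (-11/23 + 814/1095)*(-2)) = sqrt(-49188 + (6677/25185)*(-2)) = sqrt(-49188 - 13354/25185) = sqrt(-1238813134/25185) = I*sqrt(31199508779790)/25185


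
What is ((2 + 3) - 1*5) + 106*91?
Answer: 9646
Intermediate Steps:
((2 + 3) - 1*5) + 106*91 = (5 - 5) + 9646 = 0 + 9646 = 9646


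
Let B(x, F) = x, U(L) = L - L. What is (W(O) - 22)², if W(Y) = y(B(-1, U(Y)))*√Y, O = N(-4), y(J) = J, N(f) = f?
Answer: 480 + 88*I ≈ 480.0 + 88.0*I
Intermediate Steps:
U(L) = 0
O = -4
W(Y) = -√Y
(W(O) - 22)² = (-√(-4) - 22)² = (-2*I - 22)² = (-22 - 2*I)²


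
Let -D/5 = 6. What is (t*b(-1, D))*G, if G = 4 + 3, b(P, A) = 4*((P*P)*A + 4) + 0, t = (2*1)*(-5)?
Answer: 7280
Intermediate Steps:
D = -30 (D = -5*6 = -30)
t = -10 (t = 2*(-5) = -10)
b(P, A) = 16 + 4*A*P² (b(P, A) = 4*(P²*A + 4) + 0 = 4*(A*P² + 4) + 0 = 4*(4 + A*P²) + 0 = (16 + 4*A*P²) + 0 = 16 + 4*A*P²)
G = 7
(t*b(-1, D))*G = -10*(16 + 4*(-30)*(-1)²)*7 = -10*(16 + 4*(-30)*1)*7 = -10*(16 - 120)*7 = -10*(-104)*7 = 1040*7 = 7280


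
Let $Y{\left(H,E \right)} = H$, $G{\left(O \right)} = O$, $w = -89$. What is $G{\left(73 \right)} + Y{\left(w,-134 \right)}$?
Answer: $-16$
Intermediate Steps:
$G{\left(73 \right)} + Y{\left(w,-134 \right)} = 73 - 89 = -16$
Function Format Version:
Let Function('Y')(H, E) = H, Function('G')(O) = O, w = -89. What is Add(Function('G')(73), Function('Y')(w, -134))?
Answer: -16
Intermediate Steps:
Add(Function('G')(73), Function('Y')(w, -134)) = Add(73, -89) = -16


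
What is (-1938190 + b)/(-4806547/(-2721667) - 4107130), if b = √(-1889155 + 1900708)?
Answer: 5275107762730/11178235379163 - 2721667*√11553/11178235379163 ≈ 0.47188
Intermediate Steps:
b = √11553 ≈ 107.48
(-1938190 + b)/(-4806547/(-2721667) - 4107130) = (-1938190 + √11553)/(-4806547/(-2721667) - 4107130) = (-1938190 + √11553)/(-4806547*(-1/2721667) - 4107130) = (-1938190 + √11553)/(4806547/2721667 - 4107130) = (-1938190 + √11553)/(-11178235379163/2721667) = (-1938190 + √11553)*(-2721667/11178235379163) = 5275107762730/11178235379163 - 2721667*√11553/11178235379163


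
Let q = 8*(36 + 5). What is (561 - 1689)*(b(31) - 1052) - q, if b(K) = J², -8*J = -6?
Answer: 2371387/2 ≈ 1.1857e+6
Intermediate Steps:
J = ¾ (J = -⅛*(-6) = ¾ ≈ 0.75000)
b(K) = 9/16 (b(K) = (¾)² = 9/16)
q = 328 (q = 8*41 = 328)
(561 - 1689)*(b(31) - 1052) - q = (561 - 1689)*(9/16 - 1052) - 1*328 = -1128*(-16823/16) - 328 = 2372043/2 - 328 = 2371387/2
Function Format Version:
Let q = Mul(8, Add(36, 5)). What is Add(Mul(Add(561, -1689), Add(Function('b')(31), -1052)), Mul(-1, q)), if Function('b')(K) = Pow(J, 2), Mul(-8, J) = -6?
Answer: Rational(2371387, 2) ≈ 1.1857e+6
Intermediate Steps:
J = Rational(3, 4) (J = Mul(Rational(-1, 8), -6) = Rational(3, 4) ≈ 0.75000)
Function('b')(K) = Rational(9, 16) (Function('b')(K) = Pow(Rational(3, 4), 2) = Rational(9, 16))
q = 328 (q = Mul(8, 41) = 328)
Add(Mul(Add(561, -1689), Add(Function('b')(31), -1052)), Mul(-1, q)) = Add(Mul(Add(561, -1689), Add(Rational(9, 16), -1052)), Mul(-1, 328)) = Add(Mul(-1128, Rational(-16823, 16)), -328) = Add(Rational(2372043, 2), -328) = Rational(2371387, 2)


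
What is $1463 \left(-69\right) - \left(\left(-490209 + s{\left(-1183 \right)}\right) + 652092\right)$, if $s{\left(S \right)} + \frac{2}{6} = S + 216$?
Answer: $- \frac{785588}{3} \approx -2.6186 \cdot 10^{5}$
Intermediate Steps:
$s{\left(S \right)} = \frac{647}{3} + S$ ($s{\left(S \right)} = - \frac{1}{3} + \left(S + 216\right) = - \frac{1}{3} + \left(216 + S\right) = \frac{647}{3} + S$)
$1463 \left(-69\right) - \left(\left(-490209 + s{\left(-1183 \right)}\right) + 652092\right) = 1463 \left(-69\right) - \left(\left(-490209 + \left(\frac{647}{3} - 1183\right)\right) + 652092\right) = -100947 - \left(\left(-490209 - \frac{2902}{3}\right) + 652092\right) = -100947 - \left(- \frac{1473529}{3} + 652092\right) = -100947 - \frac{482747}{3} = - \frac{785588}{3}$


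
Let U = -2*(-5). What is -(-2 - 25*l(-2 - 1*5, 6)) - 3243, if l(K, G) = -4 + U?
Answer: -3091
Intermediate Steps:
U = 10
l(K, G) = 6 (l(K, G) = -4 + 10 = 6)
-(-2 - 25*l(-2 - 1*5, 6)) - 3243 = -(-2 - 25*6) - 3243 = -(-2 - 150) - 3243 = -1*(-152) - 3243 = 152 - 3243 = -3091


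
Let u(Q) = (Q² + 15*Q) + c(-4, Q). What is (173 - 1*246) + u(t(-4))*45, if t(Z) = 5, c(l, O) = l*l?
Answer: 5147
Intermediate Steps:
c(l, O) = l²
u(Q) = 16 + Q² + 15*Q (u(Q) = (Q² + 15*Q) + (-4)² = (Q² + 15*Q) + 16 = 16 + Q² + 15*Q)
(173 - 1*246) + u(t(-4))*45 = (173 - 1*246) + (16 + 5² + 15*5)*45 = (173 - 246) + (16 + 25 + 75)*45 = -73 + 116*45 = -73 + 5220 = 5147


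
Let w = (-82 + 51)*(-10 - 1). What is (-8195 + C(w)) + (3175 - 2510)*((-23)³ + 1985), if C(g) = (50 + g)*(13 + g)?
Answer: -6640811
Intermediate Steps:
w = 341 (w = -31*(-11) = 341)
C(g) = (13 + g)*(50 + g)
(-8195 + C(w)) + (3175 - 2510)*((-23)³ + 1985) = (-8195 + (650 + 341² + 63*341)) + (3175 - 2510)*((-23)³ + 1985) = (-8195 + (650 + 116281 + 21483)) + 665*(-12167 + 1985) = (-8195 + 138414) + 665*(-10182) = 130219 - 6771030 = -6640811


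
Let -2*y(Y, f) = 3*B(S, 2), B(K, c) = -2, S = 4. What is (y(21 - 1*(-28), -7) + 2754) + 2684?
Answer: 5441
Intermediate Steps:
y(Y, f) = 3 (y(Y, f) = -3*(-2)/2 = -1/2*(-6) = 3)
(y(21 - 1*(-28), -7) + 2754) + 2684 = (3 + 2754) + 2684 = 2757 + 2684 = 5441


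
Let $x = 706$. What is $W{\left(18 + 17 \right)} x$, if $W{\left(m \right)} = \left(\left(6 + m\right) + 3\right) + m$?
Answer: $55774$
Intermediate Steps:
$W{\left(m \right)} = 9 + 2 m$ ($W{\left(m \right)} = \left(9 + m\right) + m = 9 + 2 m$)
$W{\left(18 + 17 \right)} x = \left(9 + 2 \left(18 + 17\right)\right) 706 = \left(9 + 2 \cdot 35\right) 706 = \left(9 + 70\right) 706 = 79 \cdot 706 = 55774$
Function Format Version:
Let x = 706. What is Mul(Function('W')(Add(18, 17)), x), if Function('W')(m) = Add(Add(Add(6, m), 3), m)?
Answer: 55774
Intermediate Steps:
Function('W')(m) = Add(9, Mul(2, m)) (Function('W')(m) = Add(Add(9, m), m) = Add(9, Mul(2, m)))
Mul(Function('W')(Add(18, 17)), x) = Mul(Add(9, Mul(2, Add(18, 17))), 706) = Mul(Add(9, Mul(2, 35)), 706) = Mul(Add(9, 70), 706) = Mul(79, 706) = 55774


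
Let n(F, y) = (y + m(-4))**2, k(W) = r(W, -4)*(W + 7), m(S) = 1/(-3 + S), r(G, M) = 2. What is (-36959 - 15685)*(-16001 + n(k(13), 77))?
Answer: 26037985620/49 ≈ 5.3139e+8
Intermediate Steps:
k(W) = 14 + 2*W (k(W) = 2*(W + 7) = 2*(7 + W) = 14 + 2*W)
n(F, y) = (-1/7 + y)**2 (n(F, y) = (y + 1/(-3 - 4))**2 = (y + 1/(-7))**2 = (y - 1/7)**2 = (-1/7 + y)**2)
(-36959 - 15685)*(-16001 + n(k(13), 77)) = (-36959 - 15685)*(-16001 + (-1 + 7*77)**2/49) = -52644*(-16001 + (-1 + 539)**2/49) = -52644*(-16001 + (1/49)*538**2) = -52644*(-16001 + (1/49)*289444) = -52644*(-16001 + 289444/49) = -52644*(-494605/49) = 26037985620/49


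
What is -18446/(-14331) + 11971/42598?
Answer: 957319109/610471938 ≈ 1.5682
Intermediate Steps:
-18446/(-14331) + 11971/42598 = -18446*(-1/14331) + 11971*(1/42598) = 18446/14331 + 11971/42598 = 957319109/610471938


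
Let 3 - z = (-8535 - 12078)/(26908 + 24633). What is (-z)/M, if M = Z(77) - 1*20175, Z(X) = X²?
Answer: 5154/21595679 ≈ 0.00023866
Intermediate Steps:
z = 175236/51541 (z = 3 - (-8535 - 12078)/(26908 + 24633) = 3 - (-20613)/51541 = 3 - 1*(-20613/51541) = 3 + 20613/51541 = 175236/51541 ≈ 3.3999)
M = -14246 (M = 77² - 1*20175 = 5929 - 20175 = -14246)
(-z)/M = -1*175236/51541/(-14246) = -175236/51541*(-1/14246) = 5154/21595679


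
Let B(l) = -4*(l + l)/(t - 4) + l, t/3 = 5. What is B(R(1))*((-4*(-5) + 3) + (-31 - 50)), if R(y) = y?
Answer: -174/11 ≈ -15.818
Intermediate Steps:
t = 15 (t = 3*5 = 15)
B(l) = 3*l/11 (B(l) = -4*(l + l)/(15 - 4) + l = -4*2*l/11 + l = -8*l/11 + l = 3*l/11)
B(R(1))*((-4*(-5) + 3) + (-31 - 50)) = ((3/11)*1)*((-4*(-5) + 3) + (-31 - 50)) = 3*((20 + 3) - 81)/11 = 3*(23 - 81)/11 = (3/11)*(-58) = -174/11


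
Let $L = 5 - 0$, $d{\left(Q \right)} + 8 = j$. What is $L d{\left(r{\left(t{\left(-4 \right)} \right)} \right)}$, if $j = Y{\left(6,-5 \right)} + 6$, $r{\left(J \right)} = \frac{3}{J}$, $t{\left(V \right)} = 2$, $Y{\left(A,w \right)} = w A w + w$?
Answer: $715$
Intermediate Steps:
$Y{\left(A,w \right)} = w + A w^{2}$ ($Y{\left(A,w \right)} = A w w + w = A w^{2} + w = w + A w^{2}$)
$j = 151$ ($j = - 5 \left(1 + 6 \left(-5\right)\right) + 6 = - 5 \left(1 - 30\right) + 6 = \left(-5\right) \left(-29\right) + 6 = 145 + 6 = 151$)
$d{\left(Q \right)} = 143$ ($d{\left(Q \right)} = -8 + 151 = 143$)
$L = 5$ ($L = 5 + 0 = 5$)
$L d{\left(r{\left(t{\left(-4 \right)} \right)} \right)} = 5 \cdot 143 = 715$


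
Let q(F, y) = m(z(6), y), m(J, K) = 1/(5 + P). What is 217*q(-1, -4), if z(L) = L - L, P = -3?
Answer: 217/2 ≈ 108.50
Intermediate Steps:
z(L) = 0
m(J, K) = ½ (m(J, K) = 1/(5 - 3) = 1/2 = ½)
q(F, y) = ½
217*q(-1, -4) = 217*(½) = 217/2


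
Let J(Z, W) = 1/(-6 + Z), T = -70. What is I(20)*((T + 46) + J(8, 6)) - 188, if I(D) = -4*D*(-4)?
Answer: -7708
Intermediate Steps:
I(D) = 16*D
I(20)*((T + 46) + J(8, 6)) - 188 = (16*20)*((-70 + 46) + 1/(-6 + 8)) - 188 = 320*(-24 + 1/2) - 188 = 320*(-47/2) - 188 = -7520 - 188 = -7708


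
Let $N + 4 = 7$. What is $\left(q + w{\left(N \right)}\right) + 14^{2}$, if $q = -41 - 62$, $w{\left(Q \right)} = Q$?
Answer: $96$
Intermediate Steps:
$N = 3$ ($N = -4 + 7 = 3$)
$q = -103$ ($q = -41 - 62 = -103$)
$\left(q + w{\left(N \right)}\right) + 14^{2} = \left(-103 + 3\right) + 14^{2} = -100 + 196 = 96$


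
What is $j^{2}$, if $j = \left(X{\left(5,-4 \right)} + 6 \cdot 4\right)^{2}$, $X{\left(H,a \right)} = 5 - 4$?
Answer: $390625$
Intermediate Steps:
$X{\left(H,a \right)} = 1$ ($X{\left(H,a \right)} = 5 - 4 = 1$)
$j = 625$ ($j = \left(1 + 6 \cdot 4\right)^{2} = \left(1 + 24\right)^{2} = 25^{2} = 625$)
$j^{2} = 625^{2} = 390625$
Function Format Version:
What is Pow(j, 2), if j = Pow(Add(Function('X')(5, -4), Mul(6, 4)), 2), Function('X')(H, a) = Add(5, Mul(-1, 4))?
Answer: 390625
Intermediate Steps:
Function('X')(H, a) = 1 (Function('X')(H, a) = Add(5, -4) = 1)
j = 625 (j = Pow(Add(1, Mul(6, 4)), 2) = Pow(Add(1, 24), 2) = Pow(25, 2) = 625)
Pow(j, 2) = Pow(625, 2) = 390625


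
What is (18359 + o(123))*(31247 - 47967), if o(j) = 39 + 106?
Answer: -309386880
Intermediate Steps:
o(j) = 145
(18359 + o(123))*(31247 - 47967) = (18359 + 145)*(31247 - 47967) = 18504*(-16720) = -309386880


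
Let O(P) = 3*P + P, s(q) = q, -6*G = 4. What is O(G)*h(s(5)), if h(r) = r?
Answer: -40/3 ≈ -13.333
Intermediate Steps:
G = -2/3 (G = -1/6*4 = -2/3 ≈ -0.66667)
O(P) = 4*P
O(G)*h(s(5)) = (4*(-2/3))*5 = -8/3*5 = -40/3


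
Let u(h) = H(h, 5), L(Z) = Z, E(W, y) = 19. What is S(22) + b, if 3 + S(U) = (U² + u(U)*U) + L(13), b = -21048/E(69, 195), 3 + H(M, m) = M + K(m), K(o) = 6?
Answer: -1212/19 ≈ -63.789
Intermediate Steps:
H(M, m) = 3 + M (H(M, m) = -3 + (M + 6) = -3 + (6 + M) = 3 + M)
u(h) = 3 + h
b = -21048/19 ≈ -1107.8
S(U) = 10 + U² + U*(3 + U) (S(U) = -3 + ((U² + (3 + U)*U) + 13) = -3 + ((U² + U*(3 + U)) + 13) = -3 + (13 + U² + U*(3 + U)) = 10 + U² + U*(3 + U))
S(22) + b = (10 + 22² + 22*(3 + 22)) - 21048/19 = (10 + 484 + 22*25) - 21048/19 = (10 + 484 + 550) - 21048/19 = 1044 - 21048/19 = -1212/19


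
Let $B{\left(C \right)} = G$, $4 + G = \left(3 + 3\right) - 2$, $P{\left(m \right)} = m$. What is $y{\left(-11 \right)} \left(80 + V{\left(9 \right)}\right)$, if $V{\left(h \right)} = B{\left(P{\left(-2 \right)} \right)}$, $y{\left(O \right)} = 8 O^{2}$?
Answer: $77440$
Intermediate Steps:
$G = 0$ ($G = -4 + \left(\left(3 + 3\right) - 2\right) = -4 + \left(6 - 2\right) = -4 + 4 = 0$)
$B{\left(C \right)} = 0$
$V{\left(h \right)} = 0$
$y{\left(-11 \right)} \left(80 + V{\left(9 \right)}\right) = 8 \left(-11\right)^{2} \left(80 + 0\right) = 8 \cdot 121 \cdot 80 = 968 \cdot 80 = 77440$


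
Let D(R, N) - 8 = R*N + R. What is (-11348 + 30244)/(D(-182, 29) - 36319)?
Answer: -18896/41771 ≈ -0.45237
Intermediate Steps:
D(R, N) = 8 + R + N*R (D(R, N) = 8 + (R*N + R) = 8 + (N*R + R) = 8 + (R + N*R) = 8 + R + N*R)
(-11348 + 30244)/(D(-182, 29) - 36319) = (-11348 + 30244)/((8 - 182 + 29*(-182)) - 36319) = 18896/((8 - 182 - 5278) - 36319) = 18896/(-5452 - 36319) = 18896/(-41771) = 18896*(-1/41771) = -18896/41771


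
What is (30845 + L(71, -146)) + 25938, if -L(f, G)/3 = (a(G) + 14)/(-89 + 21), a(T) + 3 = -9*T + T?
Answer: 3864781/68 ≈ 56835.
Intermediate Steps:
a(T) = -3 - 8*T (a(T) = -3 + (-9*T + T) = -3 - 8*T)
L(f, G) = 33/68 - 6*G/17 (L(f, G) = -3*((-3 - 8*G) + 14)/(-89 + 21) = -3*(11 - 8*G)/(-68) = -3*(11 - 8*G)*(-1)/68 = -3*(-11/68 + 2*G/17) = 33/68 - 6*G/17)
(30845 + L(71, -146)) + 25938 = (30845 + (33/68 - 6/17*(-146))) + 25938 = (30845 + (33/68 + 876/17)) + 25938 = (30845 + 3537/68) + 25938 = 2100997/68 + 25938 = 3864781/68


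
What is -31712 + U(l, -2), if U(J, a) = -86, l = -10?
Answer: -31798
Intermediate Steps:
-31712 + U(l, -2) = -31712 - 86 = -31798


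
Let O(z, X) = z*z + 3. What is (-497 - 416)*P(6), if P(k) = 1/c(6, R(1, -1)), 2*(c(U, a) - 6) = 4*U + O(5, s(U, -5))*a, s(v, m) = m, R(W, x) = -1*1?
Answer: -913/4 ≈ -228.25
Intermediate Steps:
R(W, x) = -1
O(z, X) = 3 + z² (O(z, X) = z² + 3 = 3 + z²)
c(U, a) = 6 + 2*U + 14*a (c(U, a) = 6 + (4*U + (3 + 5²)*a)/2 = 6 + (4*U + (3 + 25)*a)/2 = 6 + (4*U + 28*a)/2 = 6 + (2*U + 14*a) = 6 + 2*U + 14*a)
P(k) = ¼ (P(k) = 1/(6 + 2*6 + 14*(-1)) = 1/(6 + 12 - 14) = 1/4 = ¼)
(-497 - 416)*P(6) = (-497 - 416)*(¼) = -913*¼ = -913/4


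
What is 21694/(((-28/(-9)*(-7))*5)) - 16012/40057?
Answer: -3918330391/19627930 ≈ -199.63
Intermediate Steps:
21694/(((-28/(-9)*(-7))*5)) - 16012/40057 = 21694/(((-28*(-⅑)*(-7))*5)) - 16012*1/40057 = 21694/((((28/9)*(-7))*5)) - 16012/40057 = 21694/((-196/9*5)) - 16012/40057 = 21694/(-980/9) - 16012/40057 = 21694*(-9/980) - 16012/40057 = -97623/490 - 16012/40057 = -3918330391/19627930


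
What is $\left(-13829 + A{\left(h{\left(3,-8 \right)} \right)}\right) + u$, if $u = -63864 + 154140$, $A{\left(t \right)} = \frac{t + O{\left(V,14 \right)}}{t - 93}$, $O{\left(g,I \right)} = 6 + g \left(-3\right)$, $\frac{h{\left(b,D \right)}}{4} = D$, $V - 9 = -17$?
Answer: $\frac{9555877}{125} \approx 76447.0$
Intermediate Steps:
$V = -8$ ($V = 9 - 17 = -8$)
$h{\left(b,D \right)} = 4 D$
$O{\left(g,I \right)} = 6 - 3 g$
$A{\left(t \right)} = \frac{30 + t}{-93 + t}$ ($A{\left(t \right)} = \frac{t + \left(6 - -24\right)}{t - 93} = \frac{t + \left(6 + 24\right)}{-93 + t} = \frac{t + 30}{-93 + t} = \frac{30 + t}{-93 + t}$)
$u = 90276$
$\left(-13829 + A{\left(h{\left(3,-8 \right)} \right)}\right) + u = \left(-13829 + \frac{30 + 4 \left(-8\right)}{-93 + 4 \left(-8\right)}\right) + 90276 = \left(-13829 + \frac{30 - 32}{-93 - 32}\right) + 90276 = \left(-13829 + \frac{1}{-125} \left(-2\right)\right) + 90276 = \left(-13829 - - \frac{2}{125}\right) + 90276 = \left(-13829 + \frac{2}{125}\right) + 90276 = - \frac{1728623}{125} + 90276 = \frac{9555877}{125}$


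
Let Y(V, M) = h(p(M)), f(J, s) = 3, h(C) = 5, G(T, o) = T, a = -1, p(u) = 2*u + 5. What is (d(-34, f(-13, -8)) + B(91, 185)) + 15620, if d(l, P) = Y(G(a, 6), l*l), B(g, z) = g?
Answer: 15716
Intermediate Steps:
p(u) = 5 + 2*u
Y(V, M) = 5
d(l, P) = 5
(d(-34, f(-13, -8)) + B(91, 185)) + 15620 = (5 + 91) + 15620 = 96 + 15620 = 15716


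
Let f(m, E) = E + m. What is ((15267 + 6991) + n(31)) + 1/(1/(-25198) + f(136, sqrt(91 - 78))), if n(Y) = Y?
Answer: 261574305349713199/11735574453677 - 634939204*sqrt(13)/11735574453677 ≈ 22289.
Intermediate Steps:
((15267 + 6991) + n(31)) + 1/(1/(-25198) + f(136, sqrt(91 - 78))) = ((15267 + 6991) + 31) + 1/(1/(-25198) + (sqrt(91 - 78) + 136)) = (22258 + 31) + 1/(-1/25198 + (sqrt(13) + 136)) = 22289 + 1/(-1/25198 + (136 + sqrt(13))) = 22289 + 1/(3426927/25198 + sqrt(13))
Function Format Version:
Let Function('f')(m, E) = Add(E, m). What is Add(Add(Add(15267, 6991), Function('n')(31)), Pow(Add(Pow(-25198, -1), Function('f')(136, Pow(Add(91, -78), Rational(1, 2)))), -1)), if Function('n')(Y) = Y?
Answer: Add(Rational(261574305349713199, 11735574453677), Mul(Rational(-634939204, 11735574453677), Pow(13, Rational(1, 2)))) ≈ 22289.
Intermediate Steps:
Add(Add(Add(15267, 6991), Function('n')(31)), Pow(Add(Pow(-25198, -1), Function('f')(136, Pow(Add(91, -78), Rational(1, 2)))), -1)) = Add(Add(Add(15267, 6991), 31), Pow(Add(Pow(-25198, -1), Add(Pow(Add(91, -78), Rational(1, 2)), 136)), -1)) = Add(Add(22258, 31), Pow(Add(Rational(-1, 25198), Add(Pow(13, Rational(1, 2)), 136)), -1)) = Add(22289, Pow(Add(Rational(-1, 25198), Add(136, Pow(13, Rational(1, 2)))), -1)) = Add(22289, Pow(Add(Rational(3426927, 25198), Pow(13, Rational(1, 2))), -1))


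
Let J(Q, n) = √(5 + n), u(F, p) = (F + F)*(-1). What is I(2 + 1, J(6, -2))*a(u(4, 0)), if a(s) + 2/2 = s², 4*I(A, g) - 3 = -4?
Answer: -63/4 ≈ -15.750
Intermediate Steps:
u(F, p) = -2*F (u(F, p) = (2*F)*(-1) = -2*F)
I(A, g) = -¼ (I(A, g) = ¾ + (¼)*(-4) = ¾ - 1 = -¼)
a(s) = -1 + s²
I(2 + 1, J(6, -2))*a(u(4, 0)) = -(-1 + (-2*4)²)/4 = -(-1 + (-8)²)/4 = -(-1 + 64)/4 = -¼*63 = -63/4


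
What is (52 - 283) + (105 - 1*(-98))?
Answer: -28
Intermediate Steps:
(52 - 283) + (105 - 1*(-98)) = -231 + (105 + 98) = -231 + 203 = -28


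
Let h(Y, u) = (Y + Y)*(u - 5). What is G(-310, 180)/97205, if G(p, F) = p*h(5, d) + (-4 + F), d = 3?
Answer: 6376/97205 ≈ 0.065593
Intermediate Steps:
h(Y, u) = 2*Y*(-5 + u) (h(Y, u) = (2*Y)*(-5 + u) = 2*Y*(-5 + u))
G(p, F) = -4 + F - 20*p (G(p, F) = p*(2*5*(-5 + 3)) + (-4 + F) = p*(2*5*(-2)) + (-4 + F) = p*(-20) + (-4 + F) = -20*p + (-4 + F) = -4 + F - 20*p)
G(-310, 180)/97205 = (-4 + 180 - 20*(-310))/97205 = (-4 + 180 + 6200)*(1/97205) = 6376*(1/97205) = 6376/97205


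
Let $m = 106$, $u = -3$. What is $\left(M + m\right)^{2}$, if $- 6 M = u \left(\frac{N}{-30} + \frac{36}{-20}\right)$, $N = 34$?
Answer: $\frac{2458624}{225} \approx 10927.0$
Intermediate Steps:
$M = - \frac{22}{15}$ ($M = - \frac{\left(-3\right) \left(\frac{34}{-30} + \frac{36}{-20}\right)}{6} = - \frac{\left(-3\right) \left(34 \left(- \frac{1}{30}\right) + 36 \left(- \frac{1}{20}\right)\right)}{6} = - \frac{\left(-3\right) \left(- \frac{17}{15} - \frac{9}{5}\right)}{6} = - \frac{\left(-3\right) \left(- \frac{44}{15}\right)}{6} = \left(- \frac{1}{6}\right) \frac{44}{5} = - \frac{22}{15} \approx -1.4667$)
$\left(M + m\right)^{2} = \left(- \frac{22}{15} + 106\right)^{2} = \left(\frac{1568}{15}\right)^{2} = \frac{2458624}{225}$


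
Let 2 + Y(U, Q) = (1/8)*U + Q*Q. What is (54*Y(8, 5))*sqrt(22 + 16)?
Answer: 1296*sqrt(38) ≈ 7989.1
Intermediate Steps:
Y(U, Q) = -2 + Q**2 + U/8 (Y(U, Q) = -2 + ((1/8)*U + Q*Q) = -2 + ((1*(1/8))*U + Q**2) = -2 + (U/8 + Q**2) = -2 + (Q**2 + U/8) = -2 + Q**2 + U/8)
(54*Y(8, 5))*sqrt(22 + 16) = (54*(-2 + 5**2 + (1/8)*8))*sqrt(22 + 16) = (54*(-2 + 25 + 1))*sqrt(38) = (54*24)*sqrt(38) = 1296*sqrt(38)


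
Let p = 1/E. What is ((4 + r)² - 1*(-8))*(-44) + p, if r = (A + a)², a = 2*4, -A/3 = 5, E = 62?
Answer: -7684775/62 ≈ -1.2395e+5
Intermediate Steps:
A = -15 (A = -3*5 = -15)
a = 8
r = 49 (r = (-15 + 8)² = (-7)² = 49)
p = 1/62 ≈ 0.016129
((4 + r)² - 1*(-8))*(-44) + p = ((4 + 49)² - 1*(-8))*(-44) + 1/62 = (53² + 8)*(-44) + 1/62 = (2809 + 8)*(-44) + 1/62 = 2817*(-44) + 1/62 = -123948 + 1/62 = -7684775/62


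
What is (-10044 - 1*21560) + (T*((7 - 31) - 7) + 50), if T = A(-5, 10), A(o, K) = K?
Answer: -31864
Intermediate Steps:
T = 10
(-10044 - 1*21560) + (T*((7 - 31) - 7) + 50) = (-10044 - 1*21560) + (10*((7 - 31) - 7) + 50) = (-10044 - 21560) + (10*(-24 - 7) + 50) = -31604 + (10*(-31) + 50) = -31604 + (-310 + 50) = -31604 - 260 = -31864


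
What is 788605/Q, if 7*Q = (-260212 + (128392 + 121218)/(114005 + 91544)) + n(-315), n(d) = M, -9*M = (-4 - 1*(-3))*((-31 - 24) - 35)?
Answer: -162096969145/7641160324 ≈ -21.214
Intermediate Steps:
M = -10 (M = -(-4 - 1*(-3))*((-31 - 24) - 35)/9 = -(-4 + 3)*(-55 - 35)/9 = -(-1)*(-90)/9 = -⅑*90 = -10)
n(d) = -10
Q = -7641160324/205549 (Q = ((-260212 + (128392 + 121218)/(114005 + 91544)) - 10)/7 = ((-260212 + 249610/205549) - 10)/7 = (-53486066778/205549 - 10)/7 = (⅐)*(-53488122268/205549) = -7641160324/205549 ≈ -37174.)
788605/Q = 788605/(-7641160324/205549) = 788605*(-205549/7641160324) = -162096969145/7641160324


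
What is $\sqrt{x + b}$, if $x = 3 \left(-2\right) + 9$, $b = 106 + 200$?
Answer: $\sqrt{309} \approx 17.578$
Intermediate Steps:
$b = 306$
$x = 3$ ($x = -6 + 9 = 3$)
$\sqrt{x + b} = \sqrt{3 + 306} = \sqrt{309}$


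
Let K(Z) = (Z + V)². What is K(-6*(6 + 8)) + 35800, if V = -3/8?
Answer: 2746825/64 ≈ 42919.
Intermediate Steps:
V = -3/8 (V = -3*⅛ = -3/8 ≈ -0.37500)
K(Z) = (-3/8 + Z)² (K(Z) = (Z - 3/8)² = (-3/8 + Z)²)
K(-6*(6 + 8)) + 35800 = (-3 + 8*(-6*(6 + 8)))²/64 + 35800 = (-3 + 8*(-6*14))²/64 + 35800 = (-3 + 8*(-84))²/64 + 35800 = (-3 - 672)²/64 + 35800 = (1/64)*(-675)² + 35800 = (1/64)*455625 + 35800 = 455625/64 + 35800 = 2746825/64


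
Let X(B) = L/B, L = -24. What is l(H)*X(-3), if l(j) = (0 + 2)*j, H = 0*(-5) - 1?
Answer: -16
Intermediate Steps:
X(B) = -24/B
H = -1 (H = 0 - 1 = -1)
l(j) = 2*j
l(H)*X(-3) = (2*(-1))*(-24/(-3)) = -(-48)*(-1)/3 = -2*8 = -16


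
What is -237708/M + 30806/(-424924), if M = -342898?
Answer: 22611129601/36426397438 ≈ 0.62074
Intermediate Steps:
-237708/M + 30806/(-424924) = -237708/(-342898) + 30806/(-424924) = -237708*(-1/342898) + 30806*(-1/424924) = 118854/171449 - 15403/212462 = 22611129601/36426397438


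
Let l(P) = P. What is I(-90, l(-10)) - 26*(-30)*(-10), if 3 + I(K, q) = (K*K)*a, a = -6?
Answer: -56403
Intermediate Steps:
I(K, q) = -3 - 6*K² (I(K, q) = -3 + (K*K)*(-6) = -3 + K²*(-6) = -3 - 6*K²)
I(-90, l(-10)) - 26*(-30)*(-10) = (-3 - 6*(-90)²) - 26*(-30)*(-10) = (-3 - 6*8100) + 780*(-10) = (-3 - 48600) - 7800 = -48603 - 7800 = -56403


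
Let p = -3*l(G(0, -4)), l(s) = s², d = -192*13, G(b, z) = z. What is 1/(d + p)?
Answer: -1/2544 ≈ -0.00039308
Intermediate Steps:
d = -2496
p = -48 (p = -3*(-4)² = -3*16 = -48)
1/(d + p) = 1/(-2496 - 48) = 1/(-2544) = -1/2544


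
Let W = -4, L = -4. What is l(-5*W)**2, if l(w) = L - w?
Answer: 576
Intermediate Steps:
l(w) = -4 - w
l(-5*W)**2 = (-4 - (-5)*(-4))**2 = (-4 - 1*20)**2 = (-4 - 20)**2 = (-24)**2 = 576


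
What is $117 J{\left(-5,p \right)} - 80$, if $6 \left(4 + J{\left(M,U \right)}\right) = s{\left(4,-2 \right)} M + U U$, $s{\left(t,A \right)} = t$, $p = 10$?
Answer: $1012$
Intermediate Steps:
$J{\left(M,U \right)} = -4 + \frac{U^{2}}{6} + \frac{2 M}{3}$ ($J{\left(M,U \right)} = -4 + \frac{4 M + U U}{6} = -4 + \frac{4 M + U^{2}}{6} = -4 + \frac{U^{2} + 4 M}{6} = -4 + \left(\frac{U^{2}}{6} + \frac{2 M}{3}\right) = -4 + \frac{U^{2}}{6} + \frac{2 M}{3}$)
$117 J{\left(-5,p \right)} - 80 = 117 \left(-4 + \frac{10^{2}}{6} + \frac{2}{3} \left(-5\right)\right) - 80 = 117 \left(-4 + \frac{1}{6} \cdot 100 - \frac{10}{3}\right) - 80 = 117 \left(-4 + \frac{50}{3} - \frac{10}{3}\right) - 80 = 117 \cdot \frac{28}{3} - 80 = 1092 - 80 = 1012$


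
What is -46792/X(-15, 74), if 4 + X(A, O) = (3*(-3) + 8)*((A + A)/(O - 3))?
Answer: 1661116/127 ≈ 13080.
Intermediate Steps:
X(A, O) = -4 - 2*A/(-3 + O) (X(A, O) = -4 + (3*(-3) + 8)*((A + A)/(O - 3)) = -4 + (-9 + 8)*((2*A)/(-3 + O)) = -4 - 2*A/(-3 + O))
-46792/X(-15, 74) = -46792*(-3 + 74)/(2*(6 - 1*(-15) - 2*74)) = -46792*71/(2*(6 + 15 - 148)) = -46792/(2*(1/71)*(-127)) = -46792/(-254/71) = -46792*(-71/254) = 1661116/127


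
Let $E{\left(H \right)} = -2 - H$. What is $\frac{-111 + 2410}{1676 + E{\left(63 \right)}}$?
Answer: $\frac{2299}{1611} \approx 1.4271$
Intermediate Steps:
$\frac{-111 + 2410}{1676 + E{\left(63 \right)}} = \frac{-111 + 2410}{1676 - 65} = \frac{2299}{1676 - 65} = \frac{2299}{1611}$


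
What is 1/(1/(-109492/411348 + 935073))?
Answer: 96160074728/102837 ≈ 9.3507e+5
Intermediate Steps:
1/(1/(-109492/411348 + 935073)) = 1/(1/(-109492*1/411348 + 935073)) = 1/(1/(-27373/102837 + 935073)) = 1/(1/(96160074728/102837)) = 1/(102837/96160074728) = 96160074728/102837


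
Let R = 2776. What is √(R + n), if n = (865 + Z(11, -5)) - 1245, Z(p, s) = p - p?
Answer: 2*√599 ≈ 48.949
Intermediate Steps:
Z(p, s) = 0
n = -380 (n = (865 + 0) - 1245 = 865 - 1245 = -380)
√(R + n) = √(2776 - 380) = √2396 = 2*√599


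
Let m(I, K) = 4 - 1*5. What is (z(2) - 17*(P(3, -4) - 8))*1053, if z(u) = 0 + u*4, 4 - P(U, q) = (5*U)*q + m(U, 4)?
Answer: -1011933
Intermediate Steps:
m(I, K) = -1 (m(I, K) = 4 - 5 = -1)
P(U, q) = 5 - 5*U*q (P(U, q) = 4 - ((5*U)*q - 1) = 4 - (5*U*q - 1) = 4 - (-1 + 5*U*q) = 4 + (1 - 5*U*q) = 5 - 5*U*q)
z(u) = 4*u (z(u) = 0 + 4*u = 4*u)
(z(2) - 17*(P(3, -4) - 8))*1053 = (4*2 - 17*((5 - 5*3*(-4)) - 8))*1053 = (8 - 17*((5 + 60) - 8))*1053 = (8 - 17*(65 - 8))*1053 = (8 - 17*57)*1053 = (8 - 969)*1053 = -961*1053 = -1011933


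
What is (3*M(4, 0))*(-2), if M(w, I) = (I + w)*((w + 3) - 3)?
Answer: -96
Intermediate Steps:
M(w, I) = w*(I + w) (M(w, I) = (I + w)*((3 + w) - 3) = (I + w)*w = w*(I + w))
(3*M(4, 0))*(-2) = (3*(4*(0 + 4)))*(-2) = (3*(4*4))*(-2) = (3*16)*(-2) = 48*(-2) = -96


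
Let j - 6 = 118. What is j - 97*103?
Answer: -9867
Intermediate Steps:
j = 124 (j = 6 + 118 = 124)
j - 97*103 = 124 - 97*103 = 124 - 9991 = -9867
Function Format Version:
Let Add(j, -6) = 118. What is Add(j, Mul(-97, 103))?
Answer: -9867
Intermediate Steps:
j = 124 (j = Add(6, 118) = 124)
Add(j, Mul(-97, 103)) = Add(124, Mul(-97, 103)) = Add(124, -9991) = -9867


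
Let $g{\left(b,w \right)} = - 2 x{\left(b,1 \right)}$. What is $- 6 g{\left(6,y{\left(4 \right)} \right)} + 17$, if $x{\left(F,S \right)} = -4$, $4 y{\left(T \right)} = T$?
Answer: $-31$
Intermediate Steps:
$y{\left(T \right)} = \frac{T}{4}$
$g{\left(b,w \right)} = 8$ ($g{\left(b,w \right)} = \left(-2\right) \left(-4\right) = 8$)
$- 6 g{\left(6,y{\left(4 \right)} \right)} + 17 = \left(-6\right) 8 + 17 = -48 + 17 = -31$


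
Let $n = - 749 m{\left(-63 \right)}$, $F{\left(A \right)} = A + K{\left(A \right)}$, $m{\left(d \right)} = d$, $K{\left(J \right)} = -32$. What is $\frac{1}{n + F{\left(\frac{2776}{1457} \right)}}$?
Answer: $\frac{1457}{68707611} \approx 2.1206 \cdot 10^{-5}$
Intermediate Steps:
$F{\left(A \right)} = -32 + A$ ($F{\left(A \right)} = A - 32 = -32 + A$)
$n = 47187$ ($n = \left(-749\right) \left(-63\right) = 47187$)
$\frac{1}{n + F{\left(\frac{2776}{1457} \right)}} = \frac{1}{47187 - \left(32 - \frac{2776}{1457}\right)} = \frac{1}{47187 + \left(-32 + 2776 \cdot \frac{1}{1457}\right)} = \frac{1}{47187 + \left(-32 + \frac{2776}{1457}\right)} = \frac{1}{47187 - \frac{43848}{1457}} = \frac{1}{\frac{68707611}{1457}} = \frac{1457}{68707611}$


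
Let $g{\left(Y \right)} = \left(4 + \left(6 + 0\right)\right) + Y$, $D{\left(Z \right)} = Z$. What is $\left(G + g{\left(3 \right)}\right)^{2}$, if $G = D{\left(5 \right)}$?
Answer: $324$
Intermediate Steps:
$G = 5$
$g{\left(Y \right)} = 10 + Y$ ($g{\left(Y \right)} = \left(4 + 6\right) + Y = 10 + Y$)
$\left(G + g{\left(3 \right)}\right)^{2} = \left(5 + \left(10 + 3\right)\right)^{2} = \left(5 + 13\right)^{2} = 18^{2} = 324$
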